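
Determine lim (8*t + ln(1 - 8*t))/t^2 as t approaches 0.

Direct substitution gives 0/0.
Apply L'Hôpital: lim (8 - 8/(1 - 8*t))/(2*t), still 0/0.
After 2 applications of L'Hôpital's rule the quotient is (-64/(1 - 8*t)^2)/(2); substituting t = 0 gives -32.

-32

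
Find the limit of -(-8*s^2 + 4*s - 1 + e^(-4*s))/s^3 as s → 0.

32/3

Direct substitution gives 0/0.
Apply L'Hôpital: lim (-16*s + 4 - 4*e^(-4*s))/(-3*s^2), still 0/0.
Apply L'Hôpital: lim (-16 + 16*e^(-4*s))/(-6*s), still 0/0.
After 3 applications of L'Hôpital's rule the quotient is (-64*e^(-4*s))/(-6); substituting s = 0 gives 32/3.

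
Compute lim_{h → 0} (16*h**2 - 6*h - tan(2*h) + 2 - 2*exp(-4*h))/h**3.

56/3

Substitution gives 0/0 (the numerator vanishes to order 3).
Expand each term to order h^3: the coefficient of h^3 in −tan(2h) is -8/3 and in -2·e^(-4h) is 64/3.
Lower-order terms cancel with the polynomial part, so the numerator is (56/3)·h^3 + o(h^3), and the limit is (56/3)/(1) = 56/3.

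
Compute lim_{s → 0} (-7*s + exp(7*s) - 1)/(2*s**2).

Direct substitution gives 0/0.
Apply L'Hôpital: lim (7*e^(7*s) - 7)/(4*s), still 0/0.
After 2 applications of L'Hôpital's rule the quotient is (49*e^(7*s))/(4); substituting s = 0 gives 49/4.

49/4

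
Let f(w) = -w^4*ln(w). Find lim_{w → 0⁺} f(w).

This is a 0·(−∞) form. Rewrite as -1·ln(w) / w^(−4) and apply L'Hôpital:
the derivative quotient is -1·(1/w) / (−4·w^(−5)) = (1/4)·w^4 → 0.

0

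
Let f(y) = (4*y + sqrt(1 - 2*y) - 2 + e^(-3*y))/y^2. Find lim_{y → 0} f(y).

Substitution gives 0/0; apply L'Hôpital's rule 2 times.
After differentiating numerator and denominator 2 times the quotient is (9*e^(-3*y) - 1/(1 - 2*y)^(3/2))/(2); at y = 0 this is 4.

4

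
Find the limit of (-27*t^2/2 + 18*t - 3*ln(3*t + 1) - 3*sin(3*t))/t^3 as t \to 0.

-27/2

Substitution gives 0/0; apply L'Hôpital's rule 3 times.
After differentiating numerator and denominator 3 times the quotient is (81*cos(3*t) - 162/(3*t + 1)^3)/(6); at t = 0 this is -27/2.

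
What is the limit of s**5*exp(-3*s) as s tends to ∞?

0

Write as s^5/e^{3s}, an ∞/∞ form.
Exponential growth dominates any polynomial, so repeated L'Hôpital (or the standard result) gives 0.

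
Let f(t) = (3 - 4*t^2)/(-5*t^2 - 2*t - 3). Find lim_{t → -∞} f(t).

Numerator and denominator both have degree 2.
Dividing every term by t^2, all lower-order terms vanish and the limit is the ratio of leading coefficients, -4/(-5) = 4/5.

4/5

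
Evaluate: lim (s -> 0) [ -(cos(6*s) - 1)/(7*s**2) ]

Direct substitution gives 0/0.
Apply L'Hôpital: lim (-6*sin(6*s))/(-14*s), still 0/0.
After 2 applications of L'Hôpital's rule the quotient is (-36*cos(6*s))/(-14); substituting s = 0 gives 18/7.

18/7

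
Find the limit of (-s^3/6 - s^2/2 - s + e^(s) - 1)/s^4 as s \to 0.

Direct substitution gives 0/0.
Apply L'Hôpital: lim (-s^2/2 - s + e^(s) - 1)/(4*s^3), still 0/0.
Apply L'Hôpital: lim (-s + e^(s) - 1)/(12*s^2), still 0/0.
Apply L'Hôpital: lim (e^(s) - 1)/(24*s), still 0/0.
After 4 applications of L'Hôpital's rule the quotient is (e^(s))/(24); substituting s = 0 gives 1/24.

1/24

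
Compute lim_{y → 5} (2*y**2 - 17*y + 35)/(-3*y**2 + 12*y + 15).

Direct substitution gives 0/0, so factor. Both numerator and denominator have (y - 5) as a factor.
After cancelling, the expression reduces to (2*y - 7)/(-3*y - 3).
Substituting y = 5 gives -1/6.

-1/6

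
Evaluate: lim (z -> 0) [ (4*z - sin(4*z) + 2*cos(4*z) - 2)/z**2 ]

-16

Substitution gives 0/0; apply L'Hôpital's rule 2 times.
After differentiating numerator and denominator 2 times the quotient is (16*sin(4*z) - 32*cos(4*z))/(2); at z = 0 this is -16.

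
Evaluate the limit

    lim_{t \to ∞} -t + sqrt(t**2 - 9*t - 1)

-9/2

An ∞ − ∞ form. Rationalising with the conjugate, the difference becomes (-9t - 1) / (√(t^2 - 9*t - 1) + t).
For large t the denominator behaves like 2·t, so the quotient tends to -9/2 = -9/2.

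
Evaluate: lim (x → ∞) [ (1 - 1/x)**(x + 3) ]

The base → 1 and the exponent → ∞: a 1^∞ form.
Take logarithms: (x + 3)·ln(1 - 1/x). Since ln(1+u) ~ u for small u, this behaves like (x)·(-1/x) → -1.
So the limit is e^(-1).

e^(-1)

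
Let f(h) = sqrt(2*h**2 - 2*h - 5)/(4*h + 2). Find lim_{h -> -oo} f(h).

For large |h|, √(2*h^2 - 2*h - 5) ≈ √2·|h| and the denominator ≈ 4h.
Since h → −∞, |h| = −h, giving −√2/(4) = -√(2)/4.

-√(2)/4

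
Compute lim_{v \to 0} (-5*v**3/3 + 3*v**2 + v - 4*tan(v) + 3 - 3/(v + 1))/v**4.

-3

Substitution gives 0/0; apply L'Hôpital's rule 4 times.
After differentiating numerator and denominator 4 times the quotient is (32*tan(v)/cos(v)^2 - 96*tan(v)/cos(v)^4 - 72/(v + 1)^5)/(24); at v = 0 this is -3.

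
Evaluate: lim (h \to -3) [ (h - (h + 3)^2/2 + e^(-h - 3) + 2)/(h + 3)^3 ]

-1/6

Direct substitution gives 0/0.
Apply L'Hôpital: lim (-h - e^(-h - 3) - 2)/(3*(h + 3)^2), still 0/0.
Apply L'Hôpital: lim (e^(-h - 3) - 1)/(6*h + 18), still 0/0.
After 3 applications of L'Hôpital's rule the quotient is (-e^(-h - 3))/(6); substituting h = -3 gives -1/6.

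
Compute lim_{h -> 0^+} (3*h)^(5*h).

Base → 0⁺ and exponent → 0⁺: a 0^0 form.
Take logs: 5h·ln(3h). This is 0·(−∞); rewriting as ln(3h)/(1/(5h)) and applying L'Hôpital gives 0.
Hence the limit is e^0 = 1.

1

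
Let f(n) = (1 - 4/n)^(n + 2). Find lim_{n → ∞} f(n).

e^(-4)

Write it as [(1 - 4/n)^n]^(1) · (1 - 4/n)^(2). The bracketed term tends to e^(-4) and the second factor to 1, so the limit is e^(-4).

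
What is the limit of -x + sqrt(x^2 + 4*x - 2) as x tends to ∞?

An ∞ − ∞ form. Rationalising with the conjugate, the difference becomes (4x - 2) / (√(x^2 + 4*x - 2) + x).
For large x the denominator behaves like 2·x, so the quotient tends to 4/2 = 2.

2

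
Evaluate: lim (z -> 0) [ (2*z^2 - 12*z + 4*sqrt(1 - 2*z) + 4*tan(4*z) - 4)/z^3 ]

Substitution gives 0/0 (the numerator vanishes to order 3).
Expand each term to order z^3: the coefficient of z^3 in 4·√(1 - 2z) is -2 and in 4·tan(4z) is 256/3.
Lower-order terms cancel with the polynomial part, so the numerator is (250/3)·z^3 + o(z^3), and the limit is (250/3)/(1) = 250/3.

250/3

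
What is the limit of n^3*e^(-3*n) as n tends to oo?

Write as n^3/e^{3n}, an ∞/∞ form.
Exponential growth dominates any polynomial, so repeated L'Hôpital (or the standard result) gives 0.

0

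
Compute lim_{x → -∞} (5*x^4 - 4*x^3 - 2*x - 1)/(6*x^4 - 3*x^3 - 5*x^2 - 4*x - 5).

5/6

Numerator and denominator both have degree 4.
Dividing every term by x^4, all lower-order terms vanish and the limit is the ratio of leading coefficients, 5/(6) = 5/6.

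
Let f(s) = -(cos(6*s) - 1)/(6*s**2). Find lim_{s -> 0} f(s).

Direct substitution gives 0/0.
Apply L'Hôpital: lim (-6*sin(6*s))/(-12*s), still 0/0.
After 2 applications of L'Hôpital's rule the quotient is (-36*cos(6*s))/(-12); substituting s = 0 gives 3.

3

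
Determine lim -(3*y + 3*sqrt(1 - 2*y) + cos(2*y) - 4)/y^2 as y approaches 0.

7/2

Substitution gives 0/0; apply L'Hôpital's rule 2 times.
After differentiating numerator and denominator 2 times the quotient is (-4*cos(2*y) - 3/(1 - 2*y)^(3/2))/(-2); at y = 0 this is 7/2.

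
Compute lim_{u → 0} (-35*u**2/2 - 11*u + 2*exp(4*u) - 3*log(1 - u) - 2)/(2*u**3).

Substitution gives 0/0; apply L'Hôpital's rule 3 times.
After differentiating numerator and denominator 3 times the quotient is (128*e^(4*u) - 6/(u - 1)^3)/(12); at u = 0 this is 67/6.

67/6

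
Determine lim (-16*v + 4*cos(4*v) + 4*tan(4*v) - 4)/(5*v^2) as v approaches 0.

Substitution gives 0/0; apply L'Hôpital's rule 2 times.
After differentiating numerator and denominator 2 times the quotient is (-64*cos(4*v) + 128*tan(4*v)/cos(4*v)^2)/(10); at v = 0 this is -32/5.

-32/5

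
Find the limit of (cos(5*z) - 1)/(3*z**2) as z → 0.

-25/6

Direct substitution gives 0/0.
Apply L'Hôpital: lim (-5*sin(5*z))/(6*z), still 0/0.
After 2 applications of L'Hôpital's rule the quotient is (-25*cos(5*z))/(6); substituting z = 0 gives -25/6.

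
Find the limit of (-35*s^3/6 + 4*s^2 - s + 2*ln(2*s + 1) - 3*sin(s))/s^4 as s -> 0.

-8

Substitution gives 0/0 (the numerator vanishes to order 4).
Expand each term to order s^4: the coefficient of s^4 in -3·sin(s) is 0 and in 2·ln(1 + 2s) is -8.
Lower-order terms cancel with the polynomial part, so the numerator is (-8)·s^4 + o(s^4), and the limit is (-8)/(1) = -8.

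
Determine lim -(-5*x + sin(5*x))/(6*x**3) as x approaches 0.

Direct substitution gives 0/0.
Apply L'Hôpital: lim (5*cos(5*x) - 5)/(-18*x^2), still 0/0.
Apply L'Hôpital: lim (-25*sin(5*x))/(-36*x), still 0/0.
After 3 applications of L'Hôpital's rule the quotient is (-125*cos(5*x))/(-36); substituting x = 0 gives 125/36.

125/36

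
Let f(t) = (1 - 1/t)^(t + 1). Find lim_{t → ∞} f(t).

Let L be the limit and take ln: ln L = lim (t + 1)·ln(1 - 1/t) = lim (t + 1)·(-1/t + O(1/t²)) = -1.
Hence L = e^(-1).

e^(-1)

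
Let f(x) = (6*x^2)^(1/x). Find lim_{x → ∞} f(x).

1

Base → ∞ and exponent → 0: an ∞^0 form.
Take logs: (1/x)·ln(6·x^2) = (ln 6 + 2·ln x)/x → 0.
So the limit is e^0 = 1.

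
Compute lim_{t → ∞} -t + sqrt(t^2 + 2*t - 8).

1

This has the form ∞ − ∞. Multiply and divide by the conjugate √(t^2 + 2*t - 8) + t.
That gives (2t - 8) / (√(t^2 + 2*t - 8) + t).
Divide numerator and denominator by t: the limit is 2/(2·1) = 1.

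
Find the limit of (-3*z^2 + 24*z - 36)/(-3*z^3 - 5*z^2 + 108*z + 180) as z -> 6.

1/23

At z = 6 both the top and bottom vanish — a removable singularity. Factoring out (z - 6) from each leaves (6 - 3*z)/(-3*z^2 - 23*z - 30), which at z = 6 equals 1/23.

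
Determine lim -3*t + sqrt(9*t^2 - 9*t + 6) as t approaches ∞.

-3/2

An ∞ − ∞ form. Rationalising with the conjugate, the difference becomes (-9t + 6) / (√(9*t^2 - 9*t + 6) + 3t).
For large t the denominator behaves like 2·3t, so the quotient tends to -9/6 = -3/2.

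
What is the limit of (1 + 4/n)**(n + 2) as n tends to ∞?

The base → 1 and the exponent → ∞: a 1^∞ form.
Take logarithms: (n + 2)·ln(1 + 4/n). Since ln(1+u) ~ u for small u, this behaves like (n)·(4/n) → 4.
So the limit is e^(4).

e^(4)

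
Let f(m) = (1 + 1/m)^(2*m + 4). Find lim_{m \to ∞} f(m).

The base → 1 and the exponent → ∞: a 1^∞ form.
Take logarithms: (2m + 4)·ln(1 + 1/m). Since ln(1+u) ~ u for small u, this behaves like (2m)·(1/m) → 2.
So the limit is e^(2).

e^(2)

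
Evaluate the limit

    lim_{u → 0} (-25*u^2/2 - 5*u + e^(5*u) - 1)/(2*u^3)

Direct substitution gives 0/0.
Apply L'Hôpital: lim (-25*u + 5*e^(5*u) - 5)/(6*u^2), still 0/0.
Apply L'Hôpital: lim (25*e^(5*u) - 25)/(12*u), still 0/0.
After 3 applications of L'Hôpital's rule the quotient is (125*e^(5*u))/(12); substituting u = 0 gives 125/12.

125/12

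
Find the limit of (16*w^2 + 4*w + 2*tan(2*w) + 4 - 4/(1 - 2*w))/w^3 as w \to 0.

Substitution gives 0/0 (the numerator vanishes to order 3).
Expand each term to order w^3: the coefficient of w^3 in -4·1/(1 - 2w) is -32 and in 2·tan(2w) is 16/3.
Lower-order terms cancel with the polynomial part, so the numerator is (-80/3)·w^3 + o(w^3), and the limit is (-80/3)/(1) = -80/3.

-80/3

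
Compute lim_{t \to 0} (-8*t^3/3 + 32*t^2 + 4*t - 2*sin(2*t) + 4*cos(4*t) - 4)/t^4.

128/3

Substitution gives 0/0 (the numerator vanishes to order 4).
Expand each term to order t^4: the coefficient of t^4 in 4·cos(4t) is 128/3 and in -2·sin(2t) is 0.
Lower-order terms cancel with the polynomial part, so the numerator is (128/3)·t^4 + o(t^4), and the limit is (128/3)/(1) = 128/3.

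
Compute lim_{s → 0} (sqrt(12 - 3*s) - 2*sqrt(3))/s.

-√(3)/4

Substitution gives 0/0. Multiply numerator and denominator by the conjugate √(12 - 3s) + √12.
The numerator becomes (12 - 3s) − 12 = -3s, so the expression simplifies to -3/(√(12 - 3s) + √12).
Letting s → 0 gives -3/(2√12) = -√(3)/4.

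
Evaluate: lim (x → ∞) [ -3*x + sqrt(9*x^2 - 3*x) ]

An ∞ − ∞ form. Rationalising with the conjugate, the difference becomes (-3x) / (√(9*x^2 - 3*x) + 3x).
For large x the denominator behaves like 2·3x, so the quotient tends to -3/6 = -1/2.

-1/2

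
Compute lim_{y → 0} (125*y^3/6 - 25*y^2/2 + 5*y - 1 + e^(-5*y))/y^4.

625/24

Direct substitution gives 0/0.
Apply L'Hôpital: lim (125*y^2/2 - 25*y + 5 - 5*e^(-5*y))/(4*y^3), still 0/0.
Apply L'Hôpital: lim (125*y - 25 + 25*e^(-5*y))/(12*y^2), still 0/0.
Apply L'Hôpital: lim (125 - 125*e^(-5*y))/(24*y), still 0/0.
After 4 applications of L'Hôpital's rule the quotient is (625*e^(-5*y))/(24); substituting y = 0 gives 625/24.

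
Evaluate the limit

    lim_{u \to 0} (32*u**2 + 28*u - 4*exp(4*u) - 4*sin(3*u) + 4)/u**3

Substitution gives 0/0 (the numerator vanishes to order 3).
Expand each term to order u^3: the coefficient of u^3 in -4·sin(3u) is 18 and in -4·e^(4u) is -128/3.
Lower-order terms cancel with the polynomial part, so the numerator is (-74/3)·u^3 + o(u^3), and the limit is (-74/3)/(1) = -74/3.

-74/3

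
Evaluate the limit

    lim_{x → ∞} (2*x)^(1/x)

1

Base → ∞ and exponent → 0: an ∞^0 form.
Take logs: (1/x)·ln(2·x^1) = (ln 2 + 1·ln x)/x → 0.
So the limit is e^0 = 1.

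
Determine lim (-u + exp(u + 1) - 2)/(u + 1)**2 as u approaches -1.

1/2

Direct substitution gives 0/0.
Apply L'Hôpital: lim (e^(u + 1) - 1)/(2*u + 2), still 0/0.
After 2 applications of L'Hôpital's rule the quotient is (e^(u + 1))/(2); substituting u = -1 gives 1/2.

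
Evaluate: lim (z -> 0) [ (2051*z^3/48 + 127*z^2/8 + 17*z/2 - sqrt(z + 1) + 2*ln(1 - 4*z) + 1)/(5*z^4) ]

Substitution gives 0/0; apply L'Hôpital's rule 4 times.
After differentiating numerator and denominator 4 times the quotient is (-3072/(4*z - 1)^4 + 15/(16*(z + 1)^(7/2)))/(120); at z = 0 this is -16379/640.

-16379/640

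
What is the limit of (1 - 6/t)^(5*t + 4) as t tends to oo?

e^(-30)

The base → 1 and the exponent → ∞: a 1^∞ form.
Take logarithms: (5t + 4)·ln(1 - 6/t). Since ln(1+u) ~ u for small u, this behaves like (5t)·(-6/t) → -30.
So the limit is e^(-30).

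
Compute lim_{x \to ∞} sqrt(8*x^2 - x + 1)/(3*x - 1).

For large |x|, √(8*x^2 - x + 1) ≈ √8·|x| and the denominator ≈ 3x.
Since x → +∞, |x| = x, giving √8/(3) = 2*√(2)/3.

2*√(2)/3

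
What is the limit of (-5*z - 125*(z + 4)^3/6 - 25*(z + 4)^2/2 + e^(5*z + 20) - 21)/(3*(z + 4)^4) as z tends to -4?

Direct substitution gives 0/0.
Apply L'Hôpital: lim (-25*z - 125*(z + 4)^2/2 + 5*e^(5*z + 20) - 105)/(12*(z + 4)^3), still 0/0.
Apply L'Hôpital: lim (-125*z + 25*e^(5*z + 20) - 525)/(36*(z + 4)^2), still 0/0.
Apply L'Hôpital: lim (125*e^(5*z + 20) - 125)/(72*z + 288), still 0/0.
After 4 applications of L'Hôpital's rule the quotient is (625*e^(5*z + 20))/(72); substituting z = -4 gives 625/72.

625/72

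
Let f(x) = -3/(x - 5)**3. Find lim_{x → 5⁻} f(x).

∞

As x → 5⁻, (x - 5) → 0⁻, so (x - 5)^3 → 0⁻ and -3/(x - 5)^3 → ∞.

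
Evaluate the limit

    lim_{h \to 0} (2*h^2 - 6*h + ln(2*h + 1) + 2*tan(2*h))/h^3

Substitution gives 0/0; apply L'Hôpital's rule 3 times.
After differentiating numerator and denominator 3 times the quotient is (96*tan(2*h)^2/cos(2*h)^2 + 32/cos(2*h)^2 + 16/(2*h + 1)^3)/(6); at h = 0 this is 8.

8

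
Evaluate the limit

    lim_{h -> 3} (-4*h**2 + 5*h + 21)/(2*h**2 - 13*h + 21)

19

Direct substitution gives 0/0, so factor. Both numerator and denominator have (h - 3) as a factor.
After cancelling, the expression reduces to (-4*h - 7)/(2*h - 7).
Substituting h = 3 gives 19.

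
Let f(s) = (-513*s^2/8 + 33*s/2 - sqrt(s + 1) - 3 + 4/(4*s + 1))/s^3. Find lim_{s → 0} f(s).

Substitution gives 0/0; apply L'Hôpital's rule 3 times.
After differentiating numerator and denominator 3 times the quotient is (-1536/(4*s + 1)^4 - 3/(8*(s + 1)^(5/2)))/(6); at s = 0 this is -4097/16.

-4097/16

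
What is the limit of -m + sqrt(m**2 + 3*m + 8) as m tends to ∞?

An ∞ − ∞ form. Rationalising with the conjugate, the difference becomes (3m + 8) / (√(m^2 + 3*m + 8) + m).
For large m the denominator behaves like 2·m, so the quotient tends to 3/2 = 3/2.

3/2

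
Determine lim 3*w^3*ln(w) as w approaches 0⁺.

This is a 0·(−∞) form. Rewrite as 3·ln(w) / w^(−3) and apply L'Hôpital:
the derivative quotient is 3·(1/w) / (−3·w^(−4)) = (-3/3)·w^3 → 0.

0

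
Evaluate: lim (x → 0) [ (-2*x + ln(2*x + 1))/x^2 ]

-2

Direct substitution gives 0/0.
Apply L'Hôpital: lim (-2 + 2/(2*x + 1))/(2*x), still 0/0.
After 2 applications of L'Hôpital's rule the quotient is (-4/(2*x + 1)^2)/(2); substituting x = 0 gives -2.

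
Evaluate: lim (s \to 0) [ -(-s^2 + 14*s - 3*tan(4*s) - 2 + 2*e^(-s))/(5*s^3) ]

193/15

Substitution gives 0/0 (the numerator vanishes to order 3).
Expand each term to order s^3: the coefficient of s^3 in -3·tan(4s) is -64 and in 2·e^(-s) is -1/3.
Lower-order terms cancel with the polynomial part, so the numerator is (-193/3)·s^3 + o(s^3), and the limit is (-193/3)/(-5) = 193/15.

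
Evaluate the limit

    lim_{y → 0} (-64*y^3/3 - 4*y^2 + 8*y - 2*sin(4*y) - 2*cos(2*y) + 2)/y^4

Substitution gives 0/0 (the numerator vanishes to order 4).
Expand each term to order y^4: the coefficient of y^4 in -2·cos(2y) is -4/3 and in -2·sin(4y) is 0.
Lower-order terms cancel with the polynomial part, so the numerator is (-4/3)·y^4 + o(y^4), and the limit is (-4/3)/(1) = -4/3.

-4/3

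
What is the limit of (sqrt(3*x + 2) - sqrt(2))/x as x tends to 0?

3*√(2)/4

A 0/0 form; rationalise with √(2 + 3x) + √2. This collapses the numerator to 3x, leaving 3/(√(2 + 3x) + √2) → 3/(2√2) = 3*√(2)/4.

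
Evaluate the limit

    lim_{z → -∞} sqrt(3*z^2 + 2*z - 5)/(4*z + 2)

-√(3)/4

For large |z|, √(3*z^2 + 2*z - 5) ≈ √3·|z| and the denominator ≈ 4z.
Since z → −∞, |z| = −z, giving −√3/(4) = -√(3)/4.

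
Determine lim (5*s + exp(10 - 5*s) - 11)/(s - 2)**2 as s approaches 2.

25/2

Direct substitution gives 0/0.
Apply L'Hôpital: lim (5 - 5*e^(10 - 5*s))/(2*s - 4), still 0/0.
After 2 applications of L'Hôpital's rule the quotient is (25*e^(10 - 5*s))/(2); substituting s = 2 gives 25/2.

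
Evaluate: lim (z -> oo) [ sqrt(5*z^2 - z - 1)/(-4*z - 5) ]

For large |z|, √(5*z^2 - z - 1) ≈ √5·|z| and the denominator ≈ -4z.
Since z → +∞, |z| = z, giving √5/(-4) = -√(5)/4.

-√(5)/4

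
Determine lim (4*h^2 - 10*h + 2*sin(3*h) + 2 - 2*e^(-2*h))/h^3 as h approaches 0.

-19/3

Substitution gives 0/0 (the numerator vanishes to order 3).
Expand each term to order h^3: the coefficient of h^3 in -2·e^(-2h) is 8/3 and in 2·sin(3h) is -9.
Lower-order terms cancel with the polynomial part, so the numerator is (-19/3)·h^3 + o(h^3), and the limit is (-19/3)/(1) = -19/3.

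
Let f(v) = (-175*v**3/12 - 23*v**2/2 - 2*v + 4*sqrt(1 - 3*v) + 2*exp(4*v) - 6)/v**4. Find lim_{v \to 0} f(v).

833/96

Substitution gives 0/0; apply L'Hôpital's rule 4 times.
After differentiating numerator and denominator 4 times the quotient is (512*e^(4*v) - 1215/(4*(1 - 3*v)^(7/2)))/(24); at v = 0 this is 833/96.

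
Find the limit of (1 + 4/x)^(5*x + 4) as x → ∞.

The base → 1 and the exponent → ∞: a 1^∞ form.
Take logarithms: (5x + 4)·ln(1 + 4/x). Since ln(1+u) ~ u for small u, this behaves like (5x)·(4/x) → 20.
So the limit is e^(20).

e^(20)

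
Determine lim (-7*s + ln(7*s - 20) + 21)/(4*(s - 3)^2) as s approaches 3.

Direct substitution gives 0/0.
Apply L'Hôpital: lim (-7 + 7/(7*s - 20))/(8*s - 24), still 0/0.
After 2 applications of L'Hôpital's rule the quotient is (-49/(7*s - 20)^2)/(8); substituting s = 3 gives -49/8.

-49/8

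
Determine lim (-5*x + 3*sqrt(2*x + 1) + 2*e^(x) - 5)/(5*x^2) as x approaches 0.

-1/10

Substitution gives 0/0 (the numerator vanishes to order 2).
Expand each term to order x^2: the coefficient of x^2 in 3·√(1 + 2x) is -3/2 and in 2·e^(x) is 1.
Lower-order terms cancel with the polynomial part, so the numerator is (-1/2)·x^2 + o(x^2), and the limit is (-1/2)/(5) = -1/10.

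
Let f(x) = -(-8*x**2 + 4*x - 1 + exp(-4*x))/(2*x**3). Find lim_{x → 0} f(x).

Direct substitution gives 0/0.
Apply L'Hôpital: lim (-16*x + 4 - 4*e^(-4*x))/(-6*x^2), still 0/0.
Apply L'Hôpital: lim (-16 + 16*e^(-4*x))/(-12*x), still 0/0.
After 3 applications of L'Hôpital's rule the quotient is (-64*e^(-4*x))/(-12); substituting x = 0 gives 16/3.

16/3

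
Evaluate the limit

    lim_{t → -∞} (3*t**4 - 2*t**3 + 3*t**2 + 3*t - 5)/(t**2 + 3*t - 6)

The numerator has higher degree (4 > 2); the quotient behaves like (3/(1))·t^2 for large |t|.
As t → −∞ this diverges to ∞.

∞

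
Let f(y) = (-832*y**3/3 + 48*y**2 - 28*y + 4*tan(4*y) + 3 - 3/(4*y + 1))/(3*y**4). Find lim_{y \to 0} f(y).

Substitution gives 0/0 (the numerator vanishes to order 4).
Expand each term to order y^4: the coefficient of y^4 in 4·tan(4y) is 0 and in -3·1/(1 + 4y) is -768.
Lower-order terms cancel with the polynomial part, so the numerator is (-768)·y^4 + o(y^4), and the limit is (-768)/(3) = -256.

-256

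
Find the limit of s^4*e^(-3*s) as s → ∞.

0

Write as s^4/e^{3s}, an ∞/∞ form.
Exponential growth dominates any polynomial, so repeated L'Hôpital (or the standard result) gives 0.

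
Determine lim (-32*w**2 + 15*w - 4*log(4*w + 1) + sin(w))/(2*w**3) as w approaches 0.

-171/4

Substitution gives 0/0 (the numerator vanishes to order 3).
Expand each term to order w^3: the coefficient of w^3 in -4·ln(1 + 4w) is -256/3 and in sin(w) is -1/6.
Lower-order terms cancel with the polynomial part, so the numerator is (-171/2)·w^3 + o(w^3), and the limit is (-171/2)/(2) = -171/4.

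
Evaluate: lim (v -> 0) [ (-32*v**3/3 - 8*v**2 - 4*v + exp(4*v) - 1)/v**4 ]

32/3

Direct substitution gives 0/0.
Apply L'Hôpital: lim (-32*v^2 - 16*v + 4*e^(4*v) - 4)/(4*v^3), still 0/0.
Apply L'Hôpital: lim (-64*v + 16*e^(4*v) - 16)/(12*v^2), still 0/0.
Apply L'Hôpital: lim (64*e^(4*v) - 64)/(24*v), still 0/0.
After 4 applications of L'Hôpital's rule the quotient is (256*e^(4*v))/(24); substituting v = 0 gives 32/3.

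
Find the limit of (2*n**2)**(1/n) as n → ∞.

Base → ∞ and exponent → 0: an ∞^0 form.
Take logs: (1/n)·ln(2·n^2) = (ln 2 + 2·ln n)/n → 0.
So the limit is e^0 = 1.

1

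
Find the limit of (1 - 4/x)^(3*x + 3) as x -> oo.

e^(-12)

Let L be the limit and take ln: ln L = lim (3x + 3)·ln(1 - 4/x) = lim (3x + 3)·(-4/x + O(1/x²)) = -12.
Hence L = e^(-12).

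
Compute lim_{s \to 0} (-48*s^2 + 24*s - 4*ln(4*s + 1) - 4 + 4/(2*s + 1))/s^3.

-352/3

Substitution gives 0/0 (the numerator vanishes to order 3).
Expand each term to order s^3: the coefficient of s^3 in -4·ln(1 + 4s) is -256/3 and in 4·1/(1 + 2s) is -32.
Lower-order terms cancel with the polynomial part, so the numerator is (-352/3)·s^3 + o(s^3), and the limit is (-352/3)/(1) = -352/3.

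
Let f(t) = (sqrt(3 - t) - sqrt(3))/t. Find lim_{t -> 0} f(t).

-√(3)/6

Substitution gives 0/0. Multiply numerator and denominator by the conjugate √(3 - t) + √3.
The numerator becomes (3 - t) − 3 = -t, so the expression simplifies to -1/(√(3 - t) + √3).
Letting t → 0 gives -1/(2√3) = -√(3)/6.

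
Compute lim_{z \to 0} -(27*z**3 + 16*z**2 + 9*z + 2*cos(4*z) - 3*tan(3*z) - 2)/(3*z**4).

-64/9

Substitution gives 0/0; apply L'Hôpital's rule 4 times.
After differentiating numerator and denominator 4 times the quotient is (512*cos(4*z) - 5832*tan(3*z)^5 - 9720*tan(3*z)^3 - 3888*tan(3*z))/(-72); at z = 0 this is -64/9.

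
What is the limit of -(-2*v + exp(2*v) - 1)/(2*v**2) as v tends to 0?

-1

Direct substitution gives 0/0.
Apply L'Hôpital: lim (2*e^(2*v) - 2)/(-4*v), still 0/0.
After 2 applications of L'Hôpital's rule the quotient is (4*e^(2*v))/(-4); substituting v = 0 gives -1.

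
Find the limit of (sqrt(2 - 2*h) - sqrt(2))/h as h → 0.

-√(2)/2

A 0/0 form; rationalise with √(2 - 2h) + √2. This collapses the numerator to -2h, leaving -2/(√(2 - 2h) + √2) → -2/(2√2) = -√(2)/2.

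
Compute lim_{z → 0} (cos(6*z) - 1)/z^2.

-18

Direct substitution gives 0/0.
Apply L'Hôpital: lim (-6*sin(6*z))/(2*z), still 0/0.
After 2 applications of L'Hôpital's rule the quotient is (-36*cos(6*z))/(2); substituting z = 0 gives -18.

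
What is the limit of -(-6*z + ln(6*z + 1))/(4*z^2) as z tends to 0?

9/2

Direct substitution gives 0/0.
Apply L'Hôpital: lim (-6 + 6/(6*z + 1))/(-8*z), still 0/0.
After 2 applications of L'Hôpital's rule the quotient is (-36/(6*z + 1)^2)/(-8); substituting z = 0 gives 9/2.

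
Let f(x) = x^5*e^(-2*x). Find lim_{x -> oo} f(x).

0

Write as x^5/e^{2x}, an ∞/∞ form.
Exponential growth dominates any polynomial, so repeated L'Hôpital (or the standard result) gives 0.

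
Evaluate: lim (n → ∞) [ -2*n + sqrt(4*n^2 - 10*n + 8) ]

-5/2

An ∞ − ∞ form. Rationalising with the conjugate, the difference becomes (-10n + 8) / (√(4*n^2 - 10*n + 8) + 2n).
For large n the denominator behaves like 2·2n, so the quotient tends to -10/4 = -5/2.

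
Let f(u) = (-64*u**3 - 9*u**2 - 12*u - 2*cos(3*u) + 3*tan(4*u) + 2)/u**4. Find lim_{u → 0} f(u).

Substitution gives 0/0; apply L'Hôpital's rule 4 times.
After differentiating numerator and denominator 4 times the quotient is (-162*cos(3*u) + 18432*tan(4*u)^5 + 30720*tan(4*u)^3 + 12288*tan(4*u))/(24); at u = 0 this is -27/4.

-27/4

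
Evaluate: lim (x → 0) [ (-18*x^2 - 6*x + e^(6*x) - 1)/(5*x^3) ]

Direct substitution gives 0/0.
Apply L'Hôpital: lim (-36*x + 6*e^(6*x) - 6)/(15*x^2), still 0/0.
Apply L'Hôpital: lim (36*e^(6*x) - 36)/(30*x), still 0/0.
After 3 applications of L'Hôpital's rule the quotient is (216*e^(6*x))/(30); substituting x = 0 gives 36/5.

36/5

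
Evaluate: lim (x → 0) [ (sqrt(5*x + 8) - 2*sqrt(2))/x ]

5*√(2)/8

A 0/0 form; rationalise with √(8 + 5x) + √8. This collapses the numerator to 5x, leaving 5/(√(8 + 5x) + √8) → 5/(2√8) = 5*√(2)/8.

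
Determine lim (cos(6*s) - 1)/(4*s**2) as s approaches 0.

-9/2

Direct substitution gives 0/0.
Apply L'Hôpital: lim (-6*sin(6*s))/(8*s), still 0/0.
After 2 applications of L'Hôpital's rule the quotient is (-36*cos(6*s))/(8); substituting s = 0 gives -9/2.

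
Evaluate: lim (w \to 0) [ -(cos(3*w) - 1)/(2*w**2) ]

9/4

Direct substitution gives 0/0.
Apply L'Hôpital: lim (-3*sin(3*w))/(-4*w), still 0/0.
After 2 applications of L'Hôpital's rule the quotient is (-9*cos(3*w))/(-4); substituting w = 0 gives 9/4.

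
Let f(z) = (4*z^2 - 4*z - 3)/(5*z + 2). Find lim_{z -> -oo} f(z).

-∞

The numerator has higher degree (2 > 1); the quotient behaves like (4/(5))·z^1 for large |z|.
As z → −∞ this diverges to -∞.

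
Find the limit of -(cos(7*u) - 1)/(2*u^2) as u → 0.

Direct substitution gives 0/0.
Apply L'Hôpital: lim (-7*sin(7*u))/(-4*u), still 0/0.
After 2 applications of L'Hôpital's rule the quotient is (-49*cos(7*u))/(-4); substituting u = 0 gives 49/4.

49/4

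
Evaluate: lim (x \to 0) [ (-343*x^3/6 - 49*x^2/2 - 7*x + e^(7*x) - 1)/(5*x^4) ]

Direct substitution gives 0/0.
Apply L'Hôpital: lim (-343*x^2/2 - 49*x + 7*e^(7*x) - 7)/(20*x^3), still 0/0.
Apply L'Hôpital: lim (-343*x + 49*e^(7*x) - 49)/(60*x^2), still 0/0.
Apply L'Hôpital: lim (343*e^(7*x) - 343)/(120*x), still 0/0.
After 4 applications of L'Hôpital's rule the quotient is (2401*e^(7*x))/(120); substituting x = 0 gives 2401/120.

2401/120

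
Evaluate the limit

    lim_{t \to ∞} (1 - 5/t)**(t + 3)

e^(-5)

The base → 1 and the exponent → ∞: a 1^∞ form.
Take logarithms: (t + 3)·ln(1 - 5/t). Since ln(1+u) ~ u for small u, this behaves like (t)·(-5/t) → -5.
So the limit is e^(-5).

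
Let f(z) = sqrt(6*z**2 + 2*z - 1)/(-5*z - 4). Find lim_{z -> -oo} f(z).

√(6)/5

For large |z|, √(6*z^2 + 2*z - 1) ≈ √6·|z| and the denominator ≈ -5z.
Since z → −∞, |z| = −z, giving −√6/(-5) = √(6)/5.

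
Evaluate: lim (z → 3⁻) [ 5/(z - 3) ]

-∞

As z → 3⁻, (z - 3) → 0⁻, so (z - 3)^1 → 0⁻ and 5/(z - 3)^1 → -∞.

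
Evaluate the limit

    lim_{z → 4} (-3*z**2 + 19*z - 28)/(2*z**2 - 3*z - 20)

Direct substitution gives 0/0, so factor. Both numerator and denominator have (z - 4) as a factor.
After cancelling, the expression reduces to (7 - 3*z)/(2*z + 5).
Substituting z = 4 gives -5/13.

-5/13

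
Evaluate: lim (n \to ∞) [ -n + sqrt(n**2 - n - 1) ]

-1/2

This has the form ∞ − ∞. Multiply and divide by the conjugate √(n^2 - n - 1) + n.
That gives (-n - 1) / (√(n^2 - n - 1) + n).
Divide numerator and denominator by n: the limit is -1/(2·1) = -1/2.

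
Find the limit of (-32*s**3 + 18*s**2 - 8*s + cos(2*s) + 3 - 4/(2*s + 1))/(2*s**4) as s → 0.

Substitution gives 0/0; apply L'Hôpital's rule 4 times.
After differentiating numerator and denominator 4 times the quotient is (16*cos(2*s) - 1536/(2*s + 1)^5)/(48); at s = 0 this is -95/3.

-95/3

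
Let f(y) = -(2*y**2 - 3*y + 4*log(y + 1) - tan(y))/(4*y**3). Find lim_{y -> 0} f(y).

Substitution gives 0/0 (the numerator vanishes to order 3).
Expand each term to order y^3: the coefficient of y^3 in 4·ln(1 + y) is 4/3 and in −tan(y) is -1/3.
Lower-order terms cancel with the polynomial part, so the numerator is (1)·y^3 + o(y^3), and the limit is (1)/(-4) = -1/4.

-1/4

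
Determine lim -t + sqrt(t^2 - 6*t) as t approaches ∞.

-3

An ∞ − ∞ form. Rationalising with the conjugate, the difference becomes (-6t) / (√(t^2 - 6*t) + t).
For large t the denominator behaves like 2·t, so the quotient tends to -6/2 = -3.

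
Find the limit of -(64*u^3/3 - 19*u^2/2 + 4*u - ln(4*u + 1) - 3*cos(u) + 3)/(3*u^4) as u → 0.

-511/24

Substitution gives 0/0 (the numerator vanishes to order 4).
Expand each term to order u^4: the coefficient of u^4 in −ln(1 + 4u) is 64 and in -3·cos(u) is -1/8.
Lower-order terms cancel with the polynomial part, so the numerator is (511/8)·u^4 + o(u^4), and the limit is (511/8)/(-3) = -511/24.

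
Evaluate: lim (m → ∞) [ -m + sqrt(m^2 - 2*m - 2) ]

-1

This has the form ∞ − ∞. Multiply and divide by the conjugate √(m^2 - 2*m - 2) + m.
That gives (-2m - 2) / (√(m^2 - 2*m - 2) + m).
Divide numerator and denominator by m: the limit is -2/(2·1) = -1.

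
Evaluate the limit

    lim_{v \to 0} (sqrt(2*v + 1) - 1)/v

Substitution gives 0/0. Multiply numerator and denominator by the conjugate √(1 + 2v) + √1.
The numerator becomes (1 + 2v) − 1 = 2v, so the expression simplifies to 2/(√(1 + 2v) + √1).
Letting v → 0 gives 2/(2√1) = 1.

1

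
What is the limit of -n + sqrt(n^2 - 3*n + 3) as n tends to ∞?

An ∞ − ∞ form. Rationalising with the conjugate, the difference becomes (-3n + 3) / (√(n^2 - 3*n + 3) + n).
For large n the denominator behaves like 2·n, so the quotient tends to -3/2 = -3/2.

-3/2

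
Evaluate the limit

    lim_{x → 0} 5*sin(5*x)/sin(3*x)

25/3

Substitution gives 0/0.
Divide numerator and denominator by x: sin(5x)/x → 5 and sin(3x)/x → 3, so the limit is 5·5/3 = 25/3.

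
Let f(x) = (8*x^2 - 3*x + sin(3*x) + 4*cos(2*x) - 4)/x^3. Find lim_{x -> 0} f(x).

-9/2

Substitution gives 0/0 (the numerator vanishes to order 3).
Expand each term to order x^3: the coefficient of x^3 in 4·cos(2x) is 0 and in sin(3x) is -9/2.
Lower-order terms cancel with the polynomial part, so the numerator is (-9/2)·x^3 + o(x^3), and the limit is (-9/2)/(1) = -9/2.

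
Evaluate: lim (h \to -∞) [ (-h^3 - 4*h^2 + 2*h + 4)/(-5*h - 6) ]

∞

The numerator has higher degree (3 > 1); the quotient behaves like (-1/(-5))·h^2 for large |h|.
As h → −∞ this diverges to ∞.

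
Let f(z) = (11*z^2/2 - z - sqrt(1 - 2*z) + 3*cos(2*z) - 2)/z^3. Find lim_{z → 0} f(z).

Substitution gives 0/0; apply L'Hôpital's rule 3 times.
After differentiating numerator and denominator 3 times the quotient is (24*sin(2*z) + 3/(1 - 2*z)^(5/2))/(6); at z = 0 this is 1/2.

1/2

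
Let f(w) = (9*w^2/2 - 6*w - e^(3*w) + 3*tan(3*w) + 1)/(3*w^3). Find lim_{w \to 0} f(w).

Substitution gives 0/0; apply L'Hôpital's rule 3 times.
After differentiating numerator and denominator 3 times the quotient is (-27*e^(3*w) + 486*tan(3*w)^4 + 648*tan(3*w)^2 + 162)/(18); at w = 0 this is 15/2.

15/2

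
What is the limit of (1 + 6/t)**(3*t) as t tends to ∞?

e^(18)

Let L be the limit and take ln: ln L = lim (3t)·ln(1 + 6/t) = lim (3t)·(6/t + O(1/t²)) = 18.
Hence L = e^(18).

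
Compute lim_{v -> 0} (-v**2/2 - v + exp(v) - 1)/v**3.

1/6

Direct substitution gives 0/0.
Apply L'Hôpital: lim (-v + e^(v) - 1)/(3*v^2), still 0/0.
Apply L'Hôpital: lim (e^(v) - 1)/(6*v), still 0/0.
After 3 applications of L'Hôpital's rule the quotient is (e^(v))/(6); substituting v = 0 gives 1/6.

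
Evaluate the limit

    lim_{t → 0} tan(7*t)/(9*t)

Substitution gives 0/0.
Since tan(u)/u → 1 as u → 0, tan(7t)/(7t) → 1 and the limit is 7/9.

7/9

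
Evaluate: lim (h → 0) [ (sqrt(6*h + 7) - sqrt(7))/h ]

3*√(7)/7

Substitution gives 0/0. Multiply numerator and denominator by the conjugate √(7 + 6h) + √7.
The numerator becomes (7 + 6h) − 7 = 6h, so the expression simplifies to 6/(√(7 + 6h) + √7).
Letting h → 0 gives 6/(2√7) = 3*√(7)/7.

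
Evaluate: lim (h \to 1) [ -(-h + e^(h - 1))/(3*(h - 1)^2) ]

-1/6

Direct substitution gives 0/0.
Apply L'Hôpital: lim (e^(h - 1) - 1)/(6 - 6*h), still 0/0.
After 2 applications of L'Hôpital's rule the quotient is (e^(h - 1))/(-6); substituting h = 1 gives -1/6.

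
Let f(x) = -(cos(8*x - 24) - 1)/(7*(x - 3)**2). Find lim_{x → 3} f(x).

32/7

Direct substitution gives 0/0.
Apply L'Hôpital: lim (-8*sin(8*x - 24))/(42 - 14*x), still 0/0.
After 2 applications of L'Hôpital's rule the quotient is (-64*cos(8*x - 24))/(-14); substituting x = 3 gives 32/7.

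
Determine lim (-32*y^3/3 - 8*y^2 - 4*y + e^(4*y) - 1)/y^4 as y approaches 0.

32/3

Direct substitution gives 0/0.
Apply L'Hôpital: lim (-32*y^2 - 16*y + 4*e^(4*y) - 4)/(4*y^3), still 0/0.
Apply L'Hôpital: lim (-64*y + 16*e^(4*y) - 16)/(12*y^2), still 0/0.
Apply L'Hôpital: lim (64*e^(4*y) - 64)/(24*y), still 0/0.
After 4 applications of L'Hôpital's rule the quotient is (256*e^(4*y))/(24); substituting y = 0 gives 32/3.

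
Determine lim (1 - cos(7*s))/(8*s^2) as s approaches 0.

Substitution gives 0/0.
Use (1 − cos u)/u² → 1/2 with u = 7s: the limit is 7²/(2·8) = 49/16.

49/16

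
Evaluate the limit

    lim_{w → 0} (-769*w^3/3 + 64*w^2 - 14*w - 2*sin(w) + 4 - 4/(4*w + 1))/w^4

-1024

Substitution gives 0/0 (the numerator vanishes to order 4).
Expand each term to order w^4: the coefficient of w^4 in -4·1/(1 + 4w) is -1024 and in -2·sin(w) is 0.
Lower-order terms cancel with the polynomial part, so the numerator is (-1024)·w^4 + o(w^4), and the limit is (-1024)/(1) = -1024.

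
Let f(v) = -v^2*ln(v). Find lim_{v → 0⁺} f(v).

This is a 0·(−∞) form. Rewrite as -1·ln(v) / v^(−2) and apply L'Hôpital:
the derivative quotient is -1·(1/v) / (−2·v^(−3)) = (1/2)·v^2 → 0.

0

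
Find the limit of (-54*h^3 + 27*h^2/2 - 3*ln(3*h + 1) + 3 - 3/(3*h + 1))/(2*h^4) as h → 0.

Substitution gives 0/0 (the numerator vanishes to order 4).
Expand each term to order h^4: the coefficient of h^4 in -3·1/(1 + 3h) is -243 and in -3·ln(1 + 3h) is 243/4.
Lower-order terms cancel with the polynomial part, so the numerator is (-729/4)·h^4 + o(h^4), and the limit is (-729/4)/(2) = -729/8.

-729/8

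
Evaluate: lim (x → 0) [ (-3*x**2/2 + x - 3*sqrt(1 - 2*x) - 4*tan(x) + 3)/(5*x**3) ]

Substitution gives 0/0 (the numerator vanishes to order 3).
Expand each term to order x^3: the coefficient of x^3 in -4·tan(x) is -4/3 and in -3·√(1 - 2x) is 3/2.
Lower-order terms cancel with the polynomial part, so the numerator is (1/6)·x^3 + o(x^3), and the limit is (1/6)/(5) = 1/30.

1/30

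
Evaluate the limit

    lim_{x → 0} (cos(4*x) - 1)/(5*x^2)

Direct substitution gives 0/0.
Apply L'Hôpital: lim (-4*sin(4*x))/(10*x), still 0/0.
After 2 applications of L'Hôpital's rule the quotient is (-16*cos(4*x))/(10); substituting x = 0 gives -8/5.

-8/5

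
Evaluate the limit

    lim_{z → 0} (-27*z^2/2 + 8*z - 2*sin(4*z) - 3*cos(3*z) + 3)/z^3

64/3

Substitution gives 0/0; apply L'Hôpital's rule 3 times.
After differentiating numerator and denominator 3 times the quotient is (-81*sin(3*z) + 128*cos(4*z))/(6); at z = 0 this is 64/3.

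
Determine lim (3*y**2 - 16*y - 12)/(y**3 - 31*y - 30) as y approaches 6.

Direct substitution gives 0/0, so factor. Both numerator and denominator have (y - 6) as a factor.
After cancelling, the expression reduces to (3*y + 2)/(y^2 + 6*y + 5).
Substituting y = 6 gives 20/77.

20/77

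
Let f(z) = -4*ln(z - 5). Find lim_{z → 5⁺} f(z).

As z → 5⁺, z - 5 → 0⁺ and ln(z - 5) → −∞.
Multiplying by -4 gives ∞.

∞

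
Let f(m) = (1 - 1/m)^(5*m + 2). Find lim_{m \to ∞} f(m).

The base → 1 and the exponent → ∞: a 1^∞ form.
Take logarithms: (5m + 2)·ln(1 - 1/m). Since ln(1+u) ~ u for small u, this behaves like (5m)·(-1/m) → -5.
So the limit is e^(-5).

e^(-5)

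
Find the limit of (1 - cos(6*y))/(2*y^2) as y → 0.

9

Substitution gives 0/0.
Use (1 − cos u)/u² → 1/2 with u = 6y: the limit is 6²/(2·2) = 9.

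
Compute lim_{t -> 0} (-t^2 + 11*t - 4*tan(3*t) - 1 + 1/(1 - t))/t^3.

Substitution gives 0/0; apply L'Hôpital's rule 3 times.
After differentiating numerator and denominator 3 times the quotient is (6*(144*(t - 1)^4*(cos(6*t) - 2)/(cos(6*t) + 1)^2 + 1)/(t - 1)^4)/(6); at t = 0 this is -35.

-35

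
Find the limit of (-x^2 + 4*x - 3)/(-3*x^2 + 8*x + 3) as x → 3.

1/5

Since x = 3 makes numerator and denominator zero, (x - 3) divides both.
Cancelling it gives (1 - x)/(-3*x - 1); now plug in x = 3 to get 1/5.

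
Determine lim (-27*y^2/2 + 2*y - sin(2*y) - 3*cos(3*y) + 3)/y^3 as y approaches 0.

Substitution gives 0/0 (the numerator vanishes to order 3).
Expand each term to order y^3: the coefficient of y^3 in −sin(2y) is 4/3 and in -3·cos(3y) is 0.
Lower-order terms cancel with the polynomial part, so the numerator is (4/3)·y^3 + o(y^3), and the limit is (4/3)/(1) = 4/3.

4/3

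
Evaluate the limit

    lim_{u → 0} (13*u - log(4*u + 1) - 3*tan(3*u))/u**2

8

Substitution gives 0/0; apply L'Hôpital's rule 2 times.
After differentiating numerator and denominator 2 times the quotient is (-54*tan(3*u)/cos(3*u)^2 + 16/(4*u + 1)^2)/(2); at u = 0 this is 8.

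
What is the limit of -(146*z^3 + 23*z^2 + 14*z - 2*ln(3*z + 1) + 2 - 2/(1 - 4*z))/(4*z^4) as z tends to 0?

943/8

Substitution gives 0/0 (the numerator vanishes to order 4).
Expand each term to order z^4: the coefficient of z^4 in -2·ln(1 + 3z) is 81/2 and in -2·1/(1 - 4z) is -512.
Lower-order terms cancel with the polynomial part, so the numerator is (-943/2)·z^4 + o(z^4), and the limit is (-943/2)/(-4) = 943/8.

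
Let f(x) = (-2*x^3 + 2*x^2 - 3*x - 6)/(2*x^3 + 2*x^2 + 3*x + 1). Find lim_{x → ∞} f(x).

Numerator and denominator both have degree 3.
Dividing every term by x^3, all lower-order terms vanish and the limit is the ratio of leading coefficients, -2/(2) = -1.

-1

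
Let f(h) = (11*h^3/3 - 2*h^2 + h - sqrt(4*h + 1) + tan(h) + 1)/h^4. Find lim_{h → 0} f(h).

10

Substitution gives 0/0; apply L'Hôpital's rule 4 times.
After differentiating numerator and denominator 4 times the quotient is (24*tan(h)^3/cos(h)^2 + 16*tan(h)/cos(h)^2 + 240/(4*h + 1)^(7/2))/(24); at h = 0 this is 10.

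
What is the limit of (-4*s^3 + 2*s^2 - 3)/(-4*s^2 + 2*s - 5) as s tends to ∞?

The numerator has higher degree (3 > 2); the quotient behaves like (-4/(-4))·s^1 for large |s|.
As s → +∞ this diverges to ∞.

∞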